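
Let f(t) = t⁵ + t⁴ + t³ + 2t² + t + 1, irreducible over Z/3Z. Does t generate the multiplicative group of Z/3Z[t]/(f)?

|GF(3^5)^×| = 3^5 − 1 = 242. Prime factorization: 242 = 2·11^2.
f is primitive ⇔ t has order 242 in GF(3)[t]/(f), i.e. t^(242/q) ≠ 1 for each prime q | 242.
t^(121) mod f = 2.
t^(22) mod f = t⁴ + 2t² + t + 1.
None equal 1, so t has full order 242; f is primitive.

Yes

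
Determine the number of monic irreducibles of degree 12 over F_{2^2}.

1397740

The number of monic irreducibles of degree 12 over GF(4) is (1/12)·Σ_{d∣12} μ(12/d) 4^d.
Divisors of 12: 1, 2, 3, 4, 6, 12; μ(12/d) for each: 0, 1, 0, -1, -1, 1.
Σ = 4^2 − 4^4 − 4^6 + 4^12 = 16772880.
N = 16772880/12 = 1397740.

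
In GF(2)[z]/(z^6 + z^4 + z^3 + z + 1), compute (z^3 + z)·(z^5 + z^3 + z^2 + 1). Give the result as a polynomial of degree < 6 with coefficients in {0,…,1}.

z^2 + 1

Multiply in GF(2)[z]: (z^3 + z)·(z^5 + z^3 + z^2 + 1) = z^8 + z^5 + z^4 + z.
Reduce using z^6 ≡ z^4 + z^3 + z + 1 (mod z^6 + z^4 + z^3 + z + 1).
Reduced: z^2 + 1.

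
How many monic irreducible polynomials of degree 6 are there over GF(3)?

The number of monic irreducibles of degree 6 over GF(3) is (1/6)·Σ_{d∣6} μ(6/d) 3^d.
Divisors of 6: 1, 2, 3, 6; μ(6/d) for each: 1, -1, -1, 1.
Σ = 3^1 − 3^2 − 3^3 + 3^6 = 696.
N = 696/6 = 116.

116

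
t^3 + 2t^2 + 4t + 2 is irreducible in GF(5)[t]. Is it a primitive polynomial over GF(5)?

Yes

Write f(t) = t^3 + 2t^2 + 4t + 2.
|GF(5^3)^×| = 5^3 − 1 = 124. Prime factorization: 124 = 2^2·31.
f is primitive ⇔ t has order 124 in GF(5)[t]/(f), i.e. t^(124/q) ≠ 1 for each prime q | 124.
t^(62) mod f = 4.
t^(4) mod f = t + 4.
None equal 1, so t has full order 124; f is primitive.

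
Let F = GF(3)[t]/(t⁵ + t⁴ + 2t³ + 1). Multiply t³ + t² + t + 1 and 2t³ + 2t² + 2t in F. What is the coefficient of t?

Multiply in GF(3)[t]: (t³ + t² + t + 1)·(2t³ + 2t² + 2t) = 2t⁶ + t⁵ + t² + 2t.
Reduce using t⁵ ≡ 2t⁴ + t³ + 2 (mod t⁵ + t⁴ + 2t³ + 1).
Reduced: 2t³ + t² + 1.

0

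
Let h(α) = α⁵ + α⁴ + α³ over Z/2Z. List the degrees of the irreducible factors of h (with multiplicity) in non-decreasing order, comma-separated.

1, 1, 1, 2

Roots in Z/2Z: h(0) = 0 → root; h(1) = 1.
Linear factors from roots: (α).
Complete factorization: h(α) = (α)^3·(α² + α + 1).
Factor degrees with multiplicity: 1 + 1 + 1 + 2 = 5.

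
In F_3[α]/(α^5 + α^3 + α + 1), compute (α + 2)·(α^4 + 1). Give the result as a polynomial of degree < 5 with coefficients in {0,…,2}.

Multiply in F_3[α]: (α + 2)·(α^4 + 1) = α^5 + 2α^4 + α + 2.
Reduce using α^5 ≡ 2α^3 + 2α + 2 (mod α^5 + α^3 + α + 1).
Reduced: 2α^4 + 2α^3 + 1.

2α^4 + 2α^3 + 1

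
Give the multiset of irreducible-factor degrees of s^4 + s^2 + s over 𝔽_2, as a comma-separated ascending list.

1, 3

Write f(s) = s^4 + s^2 + s.
Roots in 𝔽_2: f(0) = 0 → root; f(1) = 1.
Linear factors from roots: (s).
Complete factorization: f(s) = (s)·(s^3 + s + 1).
Factor degrees with multiplicity: 1 + 3 = 4.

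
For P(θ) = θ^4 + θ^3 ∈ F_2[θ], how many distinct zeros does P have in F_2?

Evaluate at each of the 2 elements of F_2:
P(0) = 0 → root; P(1) = 0 → root.
Roots: {0, 1}.

2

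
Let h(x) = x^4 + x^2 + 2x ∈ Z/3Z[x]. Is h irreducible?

No

Check for roots in Z/3Z: h(0) = 0 → root; h(1) = 1; h(2) = 0 → root.
h(0) = 0, so (x) divides h(x); h is reducible.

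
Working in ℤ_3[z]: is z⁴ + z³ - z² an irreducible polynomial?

No

Write P(z) = z⁴ + z³ - z².
Check for roots in ℤ_3: P(0) = 0 → root; P(1) = 1; P(2) = 2.
P(0) = 0, so (z) divides P(z); P is reducible.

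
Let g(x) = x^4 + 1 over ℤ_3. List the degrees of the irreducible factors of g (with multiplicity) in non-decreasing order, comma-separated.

2, 2

Roots in ℤ_3: g(0) = 1; g(1) = 2; g(2) = 2.
Complete factorization: g(x) = (x^2 + x - 1)·(x^2 - x - 1).
Factor degrees with multiplicity: 2 + 2 = 4.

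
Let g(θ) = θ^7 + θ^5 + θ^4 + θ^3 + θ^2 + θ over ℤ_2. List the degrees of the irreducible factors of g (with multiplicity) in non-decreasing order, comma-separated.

1, 1, 1, 4

Roots in ℤ_2: g(0) = 0 → root; g(1) = 0 → root.
Linear factors from roots: (θ), (θ + 1).
Complete factorization: g(θ) = (θ)·(θ + 1)^2·(θ^4 + θ + 1).
Factor degrees with multiplicity: 1 + 1 + 1 + 4 = 7.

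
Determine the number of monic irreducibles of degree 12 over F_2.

335

The number of monic irreducibles of degree 12 over GF(2) is (1/12)·Σ_{d∣12} μ(12/d) 2^d.
Divisors of 12: 1, 2, 3, 4, 6, 12; μ(12/d) for each: 0, 1, 0, -1, -1, 1.
Σ = 2^2 − 2^4 − 2^6 + 2^12 = 4020.
N = 4020/12 = 335.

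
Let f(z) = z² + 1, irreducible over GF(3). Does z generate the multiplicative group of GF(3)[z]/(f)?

No

|GF(3^2)^×| = 3^2 − 1 = 8. Prime factorization: 8 = 2^3.
f is primitive ⇔ z has order 8 in GF(3)[z]/(f), i.e. z^(8/q) ≠ 1 for each prime q | 8.
z^(4) mod f = 1
Since z^(4) = 1, the order of z divides 4 < 8; not primitive.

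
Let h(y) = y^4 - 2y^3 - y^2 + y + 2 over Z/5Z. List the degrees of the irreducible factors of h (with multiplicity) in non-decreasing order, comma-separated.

1, 1, 2

Roots in Z/5Z: h(0) = 2; h(1) = 1; h(2) = 0 → root; h(3) = 3; h(4) = 3.
Linear factors from roots: (y - 2).
Complete factorization: h(y) = (y - 2)^2·(y^2 + 2y - 2).
Factor degrees with multiplicity: 1 + 1 + 2 = 4.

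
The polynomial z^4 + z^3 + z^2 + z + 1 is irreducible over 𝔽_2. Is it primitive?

Write f(z) = z^4 + z^3 + z^2 + z + 1.
|GF(2^4)^×| = 2^4 − 1 = 15. Prime factorization: 15 = 3·5.
f is primitive ⇔ z has order 15 in GF(2)[z]/(f), i.e. z^(15/q) ≠ 1 for each prime q | 15.
z^(5) mod f = 1
z^(3) mod f = z^3.
Since z^(5) = 1, the order of z divides 5 < 15; not primitive.

No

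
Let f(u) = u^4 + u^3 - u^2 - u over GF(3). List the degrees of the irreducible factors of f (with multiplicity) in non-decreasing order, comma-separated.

1, 1, 1, 1

Roots in GF(3): f(0) = 0 → root; f(1) = 0 → root; f(2) = 0 → root.
Linear factors from roots: (u), (u - 1), (u + 1).
Complete factorization: f(u) = (u)·(u - 1)·(u + 1)^2.
Factor degrees with multiplicity: 1 + 1 + 1 + 1 = 4.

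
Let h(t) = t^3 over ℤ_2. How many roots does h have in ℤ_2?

1

Evaluate at each of the 2 elements of ℤ_2:
h(0) = 0 → root; h(1) = 1.
Roots: {0}.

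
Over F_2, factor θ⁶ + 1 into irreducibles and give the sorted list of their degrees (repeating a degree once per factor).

Write f(θ) = θ⁶ + 1.
Roots in F_2: f(0) = 1; f(1) = 0 → root.
Linear factors from roots: (θ + 1).
Complete factorization: f(θ) = (θ + 1)^2·(θ² + θ + 1)^2.
Factor degrees with multiplicity: 1 + 1 + 2 + 2 = 6.

1, 1, 2, 2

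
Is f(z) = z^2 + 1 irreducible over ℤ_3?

Check for roots in ℤ_3: f(0) = 1; f(1) = 2; f(2) = 2.
No roots. A degree-2 polynomial over a field with no linear factor is irreducible.

Yes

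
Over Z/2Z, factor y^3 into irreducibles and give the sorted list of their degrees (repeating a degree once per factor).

1, 1, 1

Write h(y) = y^3.
Roots in Z/2Z: h(0) = 0 → root; h(1) = 1.
Linear factors from roots: (y).
Complete factorization: h(y) = (y)^3.
Factor degrees with multiplicity: 1 + 1 + 1 = 3.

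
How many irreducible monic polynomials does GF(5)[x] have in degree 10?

By the necklace-counting formula, N_5(10) = (1/10) Σ_{d|10} μ(10/d)·5^d.
Divisors of 10: 1, 2, 5, 10; μ(10/d) for each: 1, -1, -1, 1.
Σ = 5^1 − 5^2 − 5^5 + 5^10 = 9762480.
N = 9762480/10 = 976248.

976248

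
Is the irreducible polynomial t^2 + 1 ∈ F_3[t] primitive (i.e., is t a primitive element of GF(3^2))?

Write f(t) = t^2 + 1.
|GF(3^2)^×| = 3^2 − 1 = 8. Prime factorization: 8 = 2^3.
f is primitive ⇔ t has order 8 in GF(3)[t]/(f), i.e. t^(8/q) ≠ 1 for each prime q | 8.
t^(4) mod f = 1
Since t^(4) = 1, the order of t divides 4 < 8; not primitive.

No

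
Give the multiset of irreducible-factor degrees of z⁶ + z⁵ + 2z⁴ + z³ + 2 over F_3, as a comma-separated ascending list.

1, 1, 2, 2

Write f(z) = z⁶ + z⁵ + 2z⁴ + z³ + 2.
Roots in F_3: f(0) = 2; f(1) = 1; f(2) = 0 → root.
Linear factors from roots: (z + 1).
Complete factorization: f(z) = (z + 1)^2·(z² + 1)·(z² + 2z + 2).
Factor degrees with multiplicity: 1 + 1 + 2 + 2 = 6.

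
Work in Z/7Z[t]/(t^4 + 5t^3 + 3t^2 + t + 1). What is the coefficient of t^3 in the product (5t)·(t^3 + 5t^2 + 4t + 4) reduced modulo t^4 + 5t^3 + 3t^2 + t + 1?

Multiply in Z/7Z[t]: (5t)·(t^3 + 5t^2 + 4t + 4) = 5t^4 + 4t^3 + 6t^2 + 6t.
Reduce using t^4 ≡ 2t^3 + 4t^2 + 6t + 6 (mod t^4 + 5t^3 + 3t^2 + t + 1).
Reduced: 5t^2 + t + 2.

0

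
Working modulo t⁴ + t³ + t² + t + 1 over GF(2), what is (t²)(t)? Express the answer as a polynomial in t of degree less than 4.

t^3

Multiply in GF(2)[t]: (t²)·(t) = t³.
Reduced: t³.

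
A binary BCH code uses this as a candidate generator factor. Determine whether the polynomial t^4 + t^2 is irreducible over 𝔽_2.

No

Write h(t) = t^4 + t^2.
Check for roots in 𝔽_2: h(0) = 0 → root; h(1) = 0 → root.
h(0) = 0, so (t) divides h(t); h is reducible.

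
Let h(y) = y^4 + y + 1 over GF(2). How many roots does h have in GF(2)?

Evaluate at each of the 2 elements of GF(2):
h(0) = 1; h(1) = 1.
No element is a root.

0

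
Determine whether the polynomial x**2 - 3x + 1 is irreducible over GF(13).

Write m(x) = x**2 - 3x + 1.
Check each element of GF(13) for a root: m(0)=1, m(1)=12, m(2)=12, m(3)=1, m(4)=5, m(5)=11, m(6)=6, m(7)=3, m(8)=2, m(9)=3, m(10)=6, m(11)=11, m(12)=5.
No roots. A degree-2 polynomial over a field with no linear factor is irreducible.

Yes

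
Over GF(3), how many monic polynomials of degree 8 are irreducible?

x^(3^8) − x is the product of all monic irreducibles of degree dividing 8; Möbius inversion gives N = (1/8) Σ μ(8/d)·3^d.
Divisors of 8: 1, 2, 4, 8; μ(8/d) for each: 0, 0, -1, 1.
Σ = − 3^4 + 3^8 = 6480.
N = 6480/8 = 810.

810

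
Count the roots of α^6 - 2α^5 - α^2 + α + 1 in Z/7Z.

3

Write P(α) = α^6 - 2α^5 - α^2 + α + 1.
Evaluate at each of the 7 elements of Z/7Z:
P(0) = 1; P(1) = 0 → root; P(2) = 6; P(3) = 0 → root; P(4) = 0 → root; P(5) = 4; P(6) = 2.
Roots: {1, 3, 4}.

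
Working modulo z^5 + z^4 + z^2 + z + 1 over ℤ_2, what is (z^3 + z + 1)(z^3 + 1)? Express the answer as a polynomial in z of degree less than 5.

Multiply in ℤ_2[z]: (z^3 + z + 1)·(z^3 + 1) = z^6 + z^4 + z + 1.
Reduce using z^5 ≡ z^4 + z^2 + z + 1 (mod z^5 + z^4 + z^2 + z + 1).
Reduced: z^3 + z.

z^3 + z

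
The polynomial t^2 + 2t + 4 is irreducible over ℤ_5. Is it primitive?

No

Write f(t) = t^2 + 2t + 4.
|GF(5^2)^×| = 5^2 − 1 = 24. Prime factorization: 24 = 2^3·3.
f is primitive ⇔ t has order 24 in GF(5)[t]/(f), i.e. t^(24/q) ≠ 1 for each prime q | 24.
t^(12) mod f = 1
t^(8) mod f = 2t + 4.
Since t^(12) = 1, the order of t divides 12 < 24; not primitive.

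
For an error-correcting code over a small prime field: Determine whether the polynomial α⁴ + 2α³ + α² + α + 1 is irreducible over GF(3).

Write h(α) = α⁴ + 2α³ + α² + α + 1.
Check for roots in GF(3): h(0) = 1; h(1) = 0 → root; h(2) = 0 → root.
h(1) = 0, so (α − 1) divides h(α); h is reducible.

No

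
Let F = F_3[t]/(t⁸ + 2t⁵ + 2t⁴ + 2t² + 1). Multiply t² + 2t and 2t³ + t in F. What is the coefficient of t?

0

Multiply in F_3[t]: (t² + 2t)·(2t³ + t) = 2t⁵ + t⁴ + t³ + 2t².
Reduced: 2t⁵ + t⁴ + t³ + 2t².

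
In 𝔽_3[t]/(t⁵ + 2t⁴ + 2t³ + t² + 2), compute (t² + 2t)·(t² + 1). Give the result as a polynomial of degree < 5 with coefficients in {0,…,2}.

Multiply in 𝔽_3[t]: (t² + 2t)·(t² + 1) = t⁴ + 2t³ + t² + 2t.
Reduced: t⁴ + 2t³ + t² + 2t.

t^4 + 2t^3 + t^2 + 2t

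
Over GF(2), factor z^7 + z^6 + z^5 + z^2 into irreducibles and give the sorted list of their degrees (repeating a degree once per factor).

Write g(z) = z^7 + z^6 + z^5 + z^2.
Roots in GF(2): g(0) = 0 → root; g(1) = 0 → root.
Linear factors from roots: (z), (z + 1).
Complete factorization: g(z) = (z)^2·(z + 1)^2·(z^3 + z^2 + 1).
Factor degrees with multiplicity: 1 + 1 + 1 + 1 + 3 = 7.

1, 1, 1, 1, 3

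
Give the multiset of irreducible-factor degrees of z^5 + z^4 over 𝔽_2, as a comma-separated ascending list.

1, 1, 1, 1, 1

Write g(z) = z^5 + z^4.
Roots in 𝔽_2: g(0) = 0 → root; g(1) = 0 → root.
Linear factors from roots: (z), (z + 1).
Complete factorization: g(z) = (z + 1)·(z)^4.
Factor degrees with multiplicity: 1 + 1 + 1 + 1 + 1 = 5.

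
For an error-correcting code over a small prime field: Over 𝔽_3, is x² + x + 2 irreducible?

Write h(x) = x² + x + 2.
Check for roots in 𝔽_3: h(0) = 2; h(1) = 1; h(2) = 2.
No roots. A degree-2 polynomial over a field with no linear factor is irreducible.

Yes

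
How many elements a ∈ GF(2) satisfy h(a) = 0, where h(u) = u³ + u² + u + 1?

Evaluate at each of the 2 elements of GF(2):
h(0) = 1; h(1) = 0 → root.
Roots: {1}.

1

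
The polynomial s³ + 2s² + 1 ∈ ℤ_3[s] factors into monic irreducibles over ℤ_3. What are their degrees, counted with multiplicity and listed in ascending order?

Write f(s) = s³ + 2s² + 1.
Roots in ℤ_3: f(0) = 1; f(1) = 1; f(2) = 2.
Complete factorization: f(s) = (s³ + 2s² + 1).
Factor degrees with multiplicity: 3 = 3.

3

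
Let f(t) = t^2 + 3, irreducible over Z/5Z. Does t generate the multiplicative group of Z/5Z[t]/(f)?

|GF(5^2)^×| = 5^2 − 1 = 24. Prime factorization: 24 = 2^3·3.
f is primitive ⇔ t has order 24 in GF(5)[t]/(f), i.e. t^(24/q) ≠ 1 for each prime q | 24.
t^(12) mod f = 4.
t^(8) mod f = 1
Since t^(8) = 1, the order of t divides 8 < 24; not primitive.

No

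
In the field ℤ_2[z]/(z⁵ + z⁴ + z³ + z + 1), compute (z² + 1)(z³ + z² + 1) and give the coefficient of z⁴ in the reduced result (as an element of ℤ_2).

Multiply in ℤ_2[z]: (z² + 1)·(z³ + z² + 1) = z⁵ + z⁴ + z³ + 1.
Reduce using z⁵ ≡ z⁴ + z³ + z + 1 (mod z⁵ + z⁴ + z³ + z + 1).
Reduced: z.

0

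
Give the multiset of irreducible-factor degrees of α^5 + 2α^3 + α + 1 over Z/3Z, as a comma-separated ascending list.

Write f(α) = α^5 + 2α^3 + α + 1.
Roots in Z/3Z: f(0) = 1; f(1) = 2; f(2) = 0 → root.
Linear factors from roots: (α + 1).
Complete factorization: f(α) = (α + 1)^2·(α^3 + α^2 + 2α + 1).
Factor degrees with multiplicity: 1 + 1 + 3 = 5.

1, 1, 3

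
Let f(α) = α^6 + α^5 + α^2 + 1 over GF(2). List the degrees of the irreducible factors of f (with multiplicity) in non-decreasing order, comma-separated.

1, 2, 3

Roots in GF(2): f(0) = 1; f(1) = 0 → root.
Linear factors from roots: (α + 1).
Complete factorization: f(α) = (α + 1)·(α^2 + α + 1)·(α^3 + α^2 + 1).
Factor degrees with multiplicity: 1 + 2 + 3 = 6.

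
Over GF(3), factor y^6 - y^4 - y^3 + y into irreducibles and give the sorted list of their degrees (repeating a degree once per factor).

1, 1, 1, 1, 1, 1

Write f(y) = y^6 - y^4 - y^3 + y.
Roots in GF(3): f(0) = 0 → root; f(1) = 0 → root; f(2) = 0 → root.
Linear factors from roots: (y), (y - 1), (y + 1).
Complete factorization: f(y) = (y)·(y + 1)·(y - 1)^4.
Factor degrees with multiplicity: 1 + 1 + 1 + 1 + 1 + 1 = 6.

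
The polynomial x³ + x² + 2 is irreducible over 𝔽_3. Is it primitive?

No

Write f(x) = x³ + x² + 2.
|GF(3^3)^×| = 3^3 − 1 = 26. Prime factorization: 26 = 2·13.
f is primitive ⇔ x has order 26 in GF(3)[x]/(f), i.e. x^(26/q) ≠ 1 for each prime q | 26.
x^(13) mod f = 1
x^(2) mod f = x².
Since x^(13) = 1, the order of x divides 13 < 26; not primitive.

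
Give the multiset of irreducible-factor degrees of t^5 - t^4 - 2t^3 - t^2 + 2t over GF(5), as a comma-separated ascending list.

Write h(t) = t^5 - t^4 - 2t^3 - t^2 + 2t.
Roots in GF(5): h(0) = 0 → root; h(1) = 4; h(2) = 0 → root; h(3) = 0 → root; h(4) = 2.
Linear factors from roots: (t), (t - 2), (t + 2).
Complete factorization: h(t) = (t)·(t + 2)·(t - 2)·(t^2 - t + 2).
Factor degrees with multiplicity: 1 + 1 + 1 + 2 = 5.

1, 1, 1, 2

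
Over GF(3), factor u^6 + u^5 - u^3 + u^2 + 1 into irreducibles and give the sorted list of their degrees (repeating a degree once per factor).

1, 1, 1, 1, 2

Write h(u) = u^6 + u^5 - u^3 + u^2 + 1.
Roots in GF(3): h(0) = 1; h(1) = 0 → root; h(2) = 0 → root.
Linear factors from roots: (u - 1), (u + 1).
Complete factorization: h(u) = (u - 1)·(u + 1)^3·(u^2 - u - 1).
Factor degrees with multiplicity: 1 + 1 + 1 + 1 + 2 = 6.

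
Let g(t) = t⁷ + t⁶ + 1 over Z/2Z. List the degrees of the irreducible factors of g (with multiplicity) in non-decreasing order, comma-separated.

Roots in Z/2Z: g(0) = 1; g(1) = 1.
Complete factorization: g(t) = (t⁷ + t⁶ + 1).
Factor degrees with multiplicity: 7 = 7.

7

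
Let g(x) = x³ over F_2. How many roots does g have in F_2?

Evaluate at each of the 2 elements of F_2:
g(0) = 0 → root; g(1) = 1.
Roots: {0}.

1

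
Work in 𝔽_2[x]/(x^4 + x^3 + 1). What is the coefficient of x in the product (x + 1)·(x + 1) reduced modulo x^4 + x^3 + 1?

Multiply in 𝔽_2[x]: (x + 1)·(x + 1) = x^2 + 1.
Reduced: x^2 + 1.

0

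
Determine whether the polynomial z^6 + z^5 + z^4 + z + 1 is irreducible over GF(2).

Yes

Write m(z) = z^6 + z^5 + z^4 + z + 1.
Check for roots in GF(2): m(0) = 1; m(1) = 1.
No roots, so no linear factors.
Monic irreducibles of degree 2 over GF(2): z^2 + z + 1.
None of them divide m (all give nonzero remainder).
Monic irreducibles of degree 3 over GF(2): z^3 + z + 1, z^3 + z^2 + 1.
None of them divide m (all give nonzero remainder).
No irreducible factor of degree ≤ 3 exists, so m is irreducible over GF(2).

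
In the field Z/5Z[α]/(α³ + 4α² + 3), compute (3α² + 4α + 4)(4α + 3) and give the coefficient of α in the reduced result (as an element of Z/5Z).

Multiply in Z/5Z[α]: (3α² + 4α + 4)·(4α + 3) = 2α³ + 3α + 2.
Reduce using α³ ≡ α² + 2 (mod α³ + 4α² + 3).
Reduced: 2α² + 3α + 1.

3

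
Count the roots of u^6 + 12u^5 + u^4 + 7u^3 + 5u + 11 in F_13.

2

Write h(u) = u^6 + 12u^5 + u^4 + 7u^3 + 5u + 11.
Evaluate at each of the 13 elements of F_13:
h(0) = 11; h(1) = 11; h(2) = 8; h(3) = 2; h(4) = 11; h(5) = 9; h(6) = 12; h(7) = 0 → root; h(8) = 0 → root; h(9) = 5; h(10) = 2; h(11) = 5; h(12) = 2.
Roots: {7, 8}.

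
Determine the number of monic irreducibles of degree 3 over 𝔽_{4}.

Gauss's count: N_{4}(3) = (1/3) Σ_{d|3} μ(3/d)·4^d.
Divisors of 3: 1, 3; μ(3/d) for each: -1, 1.
Σ = − 4^1 + 4^3 = 60.
N = 60/3 = 20.

20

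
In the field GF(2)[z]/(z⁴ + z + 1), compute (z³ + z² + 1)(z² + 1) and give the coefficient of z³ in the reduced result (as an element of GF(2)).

Multiply in GF(2)[z]: (z³ + z² + 1)·(z² + 1) = z⁵ + z⁴ + z³ + 1.
Reduce using z⁴ ≡ z + 1 (mod z⁴ + z + 1).
Reduced: z³ + z².

1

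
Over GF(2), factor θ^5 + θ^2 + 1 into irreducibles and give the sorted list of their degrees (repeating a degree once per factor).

5

Write f(θ) = θ^5 + θ^2 + 1.
Roots in GF(2): f(0) = 1; f(1) = 1.
Complete factorization: f(θ) = (θ^5 + θ^2 + 1).
Factor degrees with multiplicity: 5 = 5.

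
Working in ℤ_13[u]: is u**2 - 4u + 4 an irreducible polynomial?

Write m(u) = u**2 - 4u + 4.
Check each element of ℤ_13 for a root: m(0)=4, m(1)=1, m(2)=0, m(3)=1, m(4)=4, m(5)=9, m(6)=3, m(7)=12, m(8)=10, m(9)=10, m(10)=12, m(11)=3, m(12)=9.
m(2) = 0, so (u − 2) divides m(u); m is reducible.

No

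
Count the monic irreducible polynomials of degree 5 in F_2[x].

x^(2^5) − x is the product of all monic irreducibles of degree dividing 5; Möbius inversion gives N = (1/5) Σ μ(5/d)·2^d.
Divisors of 5: 1, 5; μ(5/d) for each: -1, 1.
Σ = − 2^1 + 2^5 = 30.
N = 30/5 = 6.

6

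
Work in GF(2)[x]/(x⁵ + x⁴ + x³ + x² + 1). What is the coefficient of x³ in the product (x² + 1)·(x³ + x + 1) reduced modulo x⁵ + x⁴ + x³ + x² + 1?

Multiply in GF(2)[x]: (x² + 1)·(x³ + x + 1) = x⁵ + x² + x + 1.
Reduce using x⁵ ≡ x⁴ + x³ + x² + 1 (mod x⁵ + x⁴ + x³ + x² + 1).
Reduced: x⁴ + x³ + x.

1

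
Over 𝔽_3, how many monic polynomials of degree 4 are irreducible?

Gauss's count: N_{3}(4) = (1/4) Σ_{d|4} μ(4/d)·3^d.
Divisors of 4: 1, 2, 4; μ(4/d) for each: 0, -1, 1.
Σ = − 3^2 + 3^4 = 72.
N = 72/4 = 18.

18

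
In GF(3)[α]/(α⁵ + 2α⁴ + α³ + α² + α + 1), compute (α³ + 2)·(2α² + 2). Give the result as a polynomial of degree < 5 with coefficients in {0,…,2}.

Multiply in GF(3)[α]: (α³ + 2)·(2α² + 2) = 2α⁵ + 2α³ + α² + 1.
Reduce using α⁵ ≡ α⁴ + 2α³ + 2α² + 2α + 2 (mod α⁵ + 2α⁴ + α³ + α² + α + 1).
Reduced: 2α⁴ + 2α² + α + 2.

2α^4 + 2α^2 + α + 2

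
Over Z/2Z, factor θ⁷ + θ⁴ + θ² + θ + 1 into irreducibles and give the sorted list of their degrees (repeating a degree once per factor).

Write f(θ) = θ⁷ + θ⁴ + θ² + θ + 1.
Roots in Z/2Z: f(0) = 1; f(1) = 1.
Complete factorization: f(θ) = (θ² + θ + 1)^2·(θ³ + θ + 1).
Factor degrees with multiplicity: 2 + 2 + 3 = 7.

2, 2, 3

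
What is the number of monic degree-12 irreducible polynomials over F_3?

The number of monic irreducibles of degree 12 over GF(3) is (1/12)·Σ_{d∣12} μ(12/d) 3^d.
Divisors of 12: 1, 2, 3, 4, 6, 12; μ(12/d) for each: 0, 1, 0, -1, -1, 1.
Σ = 3^2 − 3^4 − 3^6 + 3^12 = 530640.
N = 530640/12 = 44220.

44220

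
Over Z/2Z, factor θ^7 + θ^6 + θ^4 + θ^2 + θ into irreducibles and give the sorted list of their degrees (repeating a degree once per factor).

1, 2, 2, 2

Write g(θ) = θ^7 + θ^6 + θ^4 + θ^2 + θ.
Roots in Z/2Z: g(0) = 0 → root; g(1) = 1.
Linear factors from roots: (θ).
Complete factorization: g(θ) = (θ)·(θ^2 + θ + 1)^3.
Factor degrees with multiplicity: 1 + 2 + 2 + 2 = 7.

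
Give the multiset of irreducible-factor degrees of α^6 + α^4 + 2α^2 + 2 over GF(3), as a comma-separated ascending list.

Write h(α) = α^6 + α^4 + 2α^2 + 2.
Roots in GF(3): h(0) = 2; h(1) = 0 → root; h(2) = 0 → root.
Linear factors from roots: (α + 2), (α + 1).
Complete factorization: h(α) = (α + 1)·(α + 2)·(α^2 + 1)^2.
Factor degrees with multiplicity: 1 + 1 + 2 + 2 = 6.

1, 1, 2, 2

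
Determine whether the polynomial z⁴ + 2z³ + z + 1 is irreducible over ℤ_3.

Yes

Write g(z) = z⁴ + 2z³ + z + 1.
Check for roots in ℤ_3: g(0) = 1; g(1) = 2; g(2) = 2.
No roots, so no linear factors.
Monic irreducibles of degree 2 over GF(3): z² + 1, z² + z + 2, z² + 2z + 2.
None of them divide g (all give nonzero remainder).
No irreducible factor of degree ≤ 2 exists, so g is irreducible over GF(3).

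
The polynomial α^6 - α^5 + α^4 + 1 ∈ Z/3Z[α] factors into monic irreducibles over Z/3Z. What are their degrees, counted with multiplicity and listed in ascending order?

6

Write g(α) = α^6 - α^5 + α^4 + 1.
Roots in Z/3Z: g(0) = 1; g(1) = 2; g(2) = 1.
Complete factorization: g(α) = (α^6 - α^5 + α^4 + 1).
Factor degrees with multiplicity: 6 = 6.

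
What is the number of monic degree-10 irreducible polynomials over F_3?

By the necklace-counting formula, N_3(10) = (1/10) Σ_{d|10} μ(10/d)·3^d.
Divisors of 10: 1, 2, 5, 10; μ(10/d) for each: 1, -1, -1, 1.
Σ = 3^1 − 3^2 − 3^5 + 3^10 = 58800.
N = 58800/10 = 5880.

5880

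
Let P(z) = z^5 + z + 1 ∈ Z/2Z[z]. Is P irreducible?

Check for roots in Z/2Z: P(0) = 1; P(1) = 1.
No roots, so no linear factors.
Monic irreducibles of degree 2 over GF(2): z^2 + z + 1.
z^2 + z + 1 divides P: P(z) = (z^2 + z + 1)·(z^3 + z^2 + 1).

No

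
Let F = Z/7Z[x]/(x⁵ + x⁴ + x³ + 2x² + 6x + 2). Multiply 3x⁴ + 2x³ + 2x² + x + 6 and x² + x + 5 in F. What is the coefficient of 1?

5

Multiply in Z/7Z[x]: (3x⁴ + 2x³ + 2x² + x + 6)·(x² + x + 5) = 3x⁶ + 5x⁵ + 5x⁴ + 6x³ + 3x² + 4x + 2.
Reduce using x⁵ ≡ 6x⁴ + 6x³ + 5x² + x + 5 (mod x⁵ + x⁴ + x³ + 2x² + 6x + 2).
Reduced: 5x³ + 2x² + 5.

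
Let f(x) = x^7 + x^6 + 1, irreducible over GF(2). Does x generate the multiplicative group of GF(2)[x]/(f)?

Yes

|GF(2^7)^×| = 2^7 − 1 = 127. Prime factorization: 127 = 127.
f is primitive ⇔ x has order 127 in GF(2)[x]/(f), i.e. x^(127/q) ≠ 1 for each prime q | 127.
x^(1) mod f = x.
None equal 1, so x has full order 127; f is primitive.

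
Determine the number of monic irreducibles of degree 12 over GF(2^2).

1397740

Gauss's count: N_{4}(12) = (1/12) Σ_{d|12} μ(12/d)·4^d.
Divisors of 12: 1, 2, 3, 4, 6, 12; μ(12/d) for each: 0, 1, 0, -1, -1, 1.
Σ = 4^2 − 4^4 − 4^6 + 4^12 = 16772880.
N = 16772880/12 = 1397740.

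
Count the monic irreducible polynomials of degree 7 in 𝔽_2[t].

The number of monic irreducibles of degree 7 over GF(2) is (1/7)·Σ_{d∣7} μ(7/d) 2^d.
Divisors of 7: 1, 7; μ(7/d) for each: -1, 1.
Σ = − 2^1 + 2^7 = 126.
N = 126/7 = 18.

18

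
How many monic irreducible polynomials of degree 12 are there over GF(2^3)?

5726600880

The number of monic irreducibles of degree 12 over GF(8) is (1/12)·Σ_{d∣12} μ(12/d) 8^d.
Divisors of 12: 1, 2, 3, 4, 6, 12; μ(12/d) for each: 0, 1, 0, -1, -1, 1.
Σ = 8^2 − 8^4 − 8^6 + 8^12 = 68719210560.
N = 68719210560/12 = 5726600880.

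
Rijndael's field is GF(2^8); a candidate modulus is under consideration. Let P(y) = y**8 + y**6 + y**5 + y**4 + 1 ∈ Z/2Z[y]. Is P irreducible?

Check for roots in Z/2Z: P(0) = 1; P(1) = 1.
No roots, so no linear factors.
Monic irreducibles of degree 2 over GF(2): y**2 + y + 1.
None of them divide P (all give nonzero remainder).
Monic irreducibles of degree 3 over GF(2): y**3 + y + 1, y**3 + y**2 + 1.
None of them divide P (all give nonzero remainder).
Monic irreducibles of degree 4 over GF(2): y**4 + y + 1, y**4 + y**3 + 1, y**4 + y**3 + y**2 + y + 1.
None of them divide P (all give nonzero remainder).
No irreducible factor of degree ≤ 4 exists, so P is irreducible over GF(2).

Yes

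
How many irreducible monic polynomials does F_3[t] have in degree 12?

44220

The number of monic irreducibles of degree 12 over GF(3) is (1/12)·Σ_{d∣12} μ(12/d) 3^d.
Divisors of 12: 1, 2, 3, 4, 6, 12; μ(12/d) for each: 0, 1, 0, -1, -1, 1.
Σ = 3^2 − 3^4 − 3^6 + 3^12 = 530640.
N = 530640/12 = 44220.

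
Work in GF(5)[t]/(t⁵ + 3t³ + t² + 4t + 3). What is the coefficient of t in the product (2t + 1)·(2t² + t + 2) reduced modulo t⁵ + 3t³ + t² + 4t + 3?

Multiply in GF(5)[t]: (2t + 1)·(2t² + t + 2) = 4t³ + 4t² + 2.
Reduced: 4t³ + 4t² + 2.

0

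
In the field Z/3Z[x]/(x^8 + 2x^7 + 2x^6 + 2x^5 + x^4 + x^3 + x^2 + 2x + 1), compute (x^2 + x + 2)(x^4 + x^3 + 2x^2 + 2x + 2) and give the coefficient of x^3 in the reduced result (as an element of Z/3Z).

0

Multiply in Z/3Z[x]: (x^2 + x + 2)·(x^4 + x^3 + 2x^2 + 2x + 2) = x^6 + 2x^5 + 2x^4 + 2x^2 + 1.
Reduced: x^6 + 2x^5 + 2x^4 + 2x^2 + 1.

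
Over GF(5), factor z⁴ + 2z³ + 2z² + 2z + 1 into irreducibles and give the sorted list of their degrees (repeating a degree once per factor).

1, 1, 1, 1

Write f(z) = z⁴ + 2z³ + 2z² + 2z + 1.
Roots in GF(5): f(0) = 1; f(1) = 3; f(2) = 0 → root; f(3) = 0 → root; f(4) = 0 → root.
Linear factors from roots: (z + 3), (z + 2), (z + 1).
Complete factorization: f(z) = (z + 2)·(z + 3)·(z + 1)^2.
Factor degrees with multiplicity: 1 + 1 + 1 + 1 = 4.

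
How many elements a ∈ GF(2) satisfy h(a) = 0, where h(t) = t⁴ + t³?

2

Evaluate at each of the 2 elements of GF(2):
h(0) = 0 → root; h(1) = 0 → root.
Roots: {0, 1}.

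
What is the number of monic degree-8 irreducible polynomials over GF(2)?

30

The number of monic irreducibles of degree 8 over GF(2) is (1/8)·Σ_{d∣8} μ(8/d) 2^d.
Divisors of 8: 1, 2, 4, 8; μ(8/d) for each: 0, 0, -1, 1.
Σ = − 2^4 + 2^8 = 240.
N = 240/8 = 30.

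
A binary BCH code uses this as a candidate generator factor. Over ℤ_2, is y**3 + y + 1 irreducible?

Write m(y) = y**3 + y + 1.
Check for roots in ℤ_2: m(0) = 1; m(1) = 1.
No roots. A degree-3 polynomial over a field with no linear factor is irreducible.

Yes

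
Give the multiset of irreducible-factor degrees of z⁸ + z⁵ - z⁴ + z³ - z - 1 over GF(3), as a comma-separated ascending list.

1, 2, 2, 3

Write h(z) = z⁸ + z⁵ - z⁴ + z³ - z - 1.
Roots in GF(3): h(0) = 2; h(1) = 0 → root; h(2) = 1.
Linear factors from roots: (z - 1).
Complete factorization: h(z) = (z - 1)·(z² + z - 1)^2·(z³ - z² + z + 1).
Factor degrees with multiplicity: 1 + 2 + 2 + 3 = 8.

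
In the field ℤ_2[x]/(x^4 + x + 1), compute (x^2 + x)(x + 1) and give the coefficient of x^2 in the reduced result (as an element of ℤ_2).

0

Multiply in ℤ_2[x]: (x^2 + x)·(x + 1) = x^3 + x.
Reduced: x^3 + x.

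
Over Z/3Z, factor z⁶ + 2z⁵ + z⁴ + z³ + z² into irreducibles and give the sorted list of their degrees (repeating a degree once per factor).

Write g(z) = z⁶ + 2z⁵ + z⁴ + z³ + z².
Roots in Z/3Z: g(0) = 0 → root; g(1) = 0 → root; g(2) = 0 → root.
Linear factors from roots: (z), (z + 2), (z + 1).
Complete factorization: g(z) = (z + 1)·(z + 2)·(z)^2·(z² + 2z + 2).
Factor degrees with multiplicity: 1 + 1 + 1 + 1 + 2 = 6.

1, 1, 1, 1, 2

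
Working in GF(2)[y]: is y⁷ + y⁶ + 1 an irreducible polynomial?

Yes

Write f(y) = y⁷ + y⁶ + 1.
Check for roots in GF(2): f(0) = 1; f(1) = 1.
No roots, so no linear factors.
Monic irreducibles of degree 2 over GF(2): y² + y + 1.
None of them divide f (all give nonzero remainder).
Monic irreducibles of degree 3 over GF(2): y³ + y + 1, y³ + y² + 1.
None of them divide f (all give nonzero remainder).
No irreducible factor of degree ≤ 3 exists, so f is irreducible over GF(2).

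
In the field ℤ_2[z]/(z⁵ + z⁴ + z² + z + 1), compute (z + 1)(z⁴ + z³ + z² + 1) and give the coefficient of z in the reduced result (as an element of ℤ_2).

0

Multiply in ℤ_2[z]: (z + 1)·(z⁴ + z³ + z² + 1) = z⁵ + z² + z + 1.
Reduce using z⁵ ≡ z⁴ + z² + z + 1 (mod z⁵ + z⁴ + z² + z + 1).
Reduced: z⁴.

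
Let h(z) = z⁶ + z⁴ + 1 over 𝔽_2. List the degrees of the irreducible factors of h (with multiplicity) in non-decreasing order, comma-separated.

3, 3

Roots in 𝔽_2: h(0) = 1; h(1) = 1.
Complete factorization: h(z) = (z³ + z² + 1)^2.
Factor degrees with multiplicity: 3 + 3 = 6.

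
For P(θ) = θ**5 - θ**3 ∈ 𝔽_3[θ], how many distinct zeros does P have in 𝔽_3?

3

Evaluate at each of the 3 elements of 𝔽_3:
P(0) = 0 → root; P(1) = 0 → root; P(2) = 0 → root.
Roots: {0, 1, 2}.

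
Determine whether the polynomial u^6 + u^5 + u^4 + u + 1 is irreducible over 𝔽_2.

Write f(u) = u^6 + u^5 + u^4 + u + 1.
Check for roots in 𝔽_2: f(0) = 1; f(1) = 1.
No roots, so no linear factors.
Monic irreducibles of degree 2 over GF(2): u^2 + u + 1.
None of them divide f (all give nonzero remainder).
Monic irreducibles of degree 3 over GF(2): u^3 + u + 1, u^3 + u^2 + 1.
None of them divide f (all give nonzero remainder).
No irreducible factor of degree ≤ 3 exists, so f is irreducible over GF(2).

Yes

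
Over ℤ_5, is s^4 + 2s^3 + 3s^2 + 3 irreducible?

Write f(s) = s^4 + 2s^3 + 3s^2 + 3.
Check for roots in ℤ_5: f(0) = 3; f(1) = 4; f(2) = 2; f(3) = 0 → root; f(4) = 0 → root.
f(3) = 0, so (s − 3) divides f(s); f is reducible.

No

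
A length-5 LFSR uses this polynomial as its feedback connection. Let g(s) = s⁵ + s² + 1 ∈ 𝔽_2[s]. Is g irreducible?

Yes

Check for roots in 𝔽_2: g(0) = 1; g(1) = 1.
No roots, so no linear factors.
Monic irreducibles of degree 2 over GF(2): s² + s + 1.
None of them divide g (all give nonzero remainder).
No irreducible factor of degree ≤ 2 exists, so g is irreducible over GF(2).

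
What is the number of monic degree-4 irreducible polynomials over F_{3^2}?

Gauss's count: N_{9}(4) = (1/4) Σ_{d|4} μ(4/d)·9^d.
Divisors of 4: 1, 2, 4; μ(4/d) for each: 0, -1, 1.
Σ = − 9^2 + 9^4 = 6480.
N = 6480/4 = 1620.

1620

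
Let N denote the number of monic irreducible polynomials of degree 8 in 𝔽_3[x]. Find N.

By the necklace-counting formula, N_3(8) = (1/8) Σ_{d|8} μ(8/d)·3^d.
Divisors of 8: 1, 2, 4, 8; μ(8/d) for each: 0, 0, -1, 1.
Σ = − 3^4 + 3^8 = 6480.
N = 6480/8 = 810.

810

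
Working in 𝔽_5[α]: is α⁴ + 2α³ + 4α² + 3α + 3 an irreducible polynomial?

Yes

Write h(α) = α⁴ + 2α³ + 4α² + 3α + 3.
Check for roots in 𝔽_5: h(0) = 3; h(1) = 3; h(2) = 2; h(3) = 3; h(4) = 3.
No roots, so no linear factors.
Degree-2 irreducible divisors: test the 10 monic irreducibles of degree 2 over GF(5).
None of them divide h (all give nonzero remainder).
No irreducible factor of degree ≤ 2 exists, so h is irreducible over GF(5).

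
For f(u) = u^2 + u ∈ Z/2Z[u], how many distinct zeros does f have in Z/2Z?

Evaluate at each of the 2 elements of Z/2Z:
f(0) = 0 → root; f(1) = 0 → root.
Roots: {0, 1}.

2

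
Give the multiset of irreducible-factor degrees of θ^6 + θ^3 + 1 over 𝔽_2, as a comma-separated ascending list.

6

Write g(θ) = θ^6 + θ^3 + 1.
Roots in 𝔽_2: g(0) = 1; g(1) = 1.
Complete factorization: g(θ) = (θ^6 + θ^3 + 1).
Factor degrees with multiplicity: 6 = 6.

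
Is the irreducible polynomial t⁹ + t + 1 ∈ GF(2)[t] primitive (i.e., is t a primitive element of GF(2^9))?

No

Write f(t) = t⁹ + t + 1.
|GF(2^9)^×| = 2^9 − 1 = 511. Prime factorization: 511 = 7·73.
f is primitive ⇔ t has order 511 in GF(2)[t]/(f), i.e. t^(511/q) ≠ 1 for each prime q | 511.
t^(73) mod f = 1
t^(7) mod f = t⁷.
Since t^(73) = 1, the order of t divides 73 < 511; not primitive.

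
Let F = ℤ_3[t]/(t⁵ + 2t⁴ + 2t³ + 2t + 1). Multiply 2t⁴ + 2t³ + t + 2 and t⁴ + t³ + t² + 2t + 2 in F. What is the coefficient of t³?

0

Multiply in ℤ_3[t]: (2t⁴ + 2t³ + t + 2)·(t⁴ + t³ + t² + 2t + 2) = 2t⁸ + t⁷ + t⁶ + t⁵ + 2t⁴ + t³ + t² + 1.
Reduce using t⁵ ≡ t⁴ + t³ + t + 2 (mod t⁵ + 2t⁴ + 2t³ + 2t + 1).
Reduced: 2t⁴ + t² + t.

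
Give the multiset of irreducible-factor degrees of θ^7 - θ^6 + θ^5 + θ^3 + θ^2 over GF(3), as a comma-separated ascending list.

Write f(θ) = θ^7 - θ^6 + θ^5 + θ^3 + θ^2.
Roots in GF(3): f(0) = 0 → root; f(1) = 0 → root; f(2) = 0 → root.
Linear factors from roots: (θ), (θ - 1), (θ + 1).
Complete factorization: f(θ) = (θ + 1)·(θ - 1)·(θ)^2·(θ^3 - θ^2 - θ - 1).
Factor degrees with multiplicity: 1 + 1 + 1 + 1 + 3 = 7.

1, 1, 1, 1, 3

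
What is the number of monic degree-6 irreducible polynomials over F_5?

Gauss's count: N_{5}(6) = (1/6) Σ_{d|6} μ(6/d)·5^d.
Divisors of 6: 1, 2, 3, 6; μ(6/d) for each: 1, -1, -1, 1.
Σ = 5^1 − 5^2 − 5^3 + 5^6 = 15480.
N = 15480/6 = 2580.

2580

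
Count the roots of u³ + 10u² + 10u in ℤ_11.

Write f(u) = u³ + 10u² + 10u.
Evaluate at each of the 11 elements of ℤ_11:
f(0) = 0 → root; f(1) = 10; f(2) = 2; f(3) = 4; f(4) = 0 → root; f(5) = 7; f(6) = 9; f(7) = 1; f(8) = 0 → root; f(9) = 1; f(10) = 10.
Roots: {0, 4, 8}.

3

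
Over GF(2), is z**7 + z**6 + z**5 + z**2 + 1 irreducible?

Yes

Write f(z) = z**7 + z**6 + z**5 + z**2 + 1.
Check for roots in GF(2): f(0) = 1; f(1) = 1.
No roots, so no linear factors.
Monic irreducibles of degree 2 over GF(2): z**2 + z + 1.
None of them divide f (all give nonzero remainder).
Monic irreducibles of degree 3 over GF(2): z**3 + z + 1, z**3 + z**2 + 1.
None of them divide f (all give nonzero remainder).
No irreducible factor of degree ≤ 3 exists, so f is irreducible over GF(2).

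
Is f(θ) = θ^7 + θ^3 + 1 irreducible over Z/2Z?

Yes

Check for roots in Z/2Z: f(0) = 1; f(1) = 1.
No roots, so no linear factors.
Monic irreducibles of degree 2 over GF(2): θ^2 + θ + 1.
None of them divide f (all give nonzero remainder).
Monic irreducibles of degree 3 over GF(2): θ^3 + θ + 1, θ^3 + θ^2 + 1.
None of them divide f (all give nonzero remainder).
No irreducible factor of degree ≤ 3 exists, so f is irreducible over GF(2).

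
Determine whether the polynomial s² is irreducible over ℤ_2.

Write f(s) = s².
Check for roots in ℤ_2: f(0) = 0 → root; f(1) = 1.
f(0) = 0, so (s) divides f(s); f is reducible.

No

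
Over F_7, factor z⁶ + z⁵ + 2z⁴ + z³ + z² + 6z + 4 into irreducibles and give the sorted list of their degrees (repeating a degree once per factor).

1, 1, 2, 2

Write h(z) = z⁶ + z⁵ + 2z⁴ + z³ + z² + 6z + 4.
Linear factors from roots: (z + 3), (z + 1).
Complete factorization: h(z) = (z + 1)·(z + 3)·(z² + 5z + 5)·(z² + 6z + 4).
Factor degrees with multiplicity: 1 + 1 + 2 + 2 = 6.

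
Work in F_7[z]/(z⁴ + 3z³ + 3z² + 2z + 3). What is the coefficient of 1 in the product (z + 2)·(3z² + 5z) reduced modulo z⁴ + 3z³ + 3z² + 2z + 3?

0

Multiply in F_7[z]: (z + 2)·(3z² + 5z) = 3z³ + 4z² + 3z.
Reduced: 3z³ + 4z² + 3z.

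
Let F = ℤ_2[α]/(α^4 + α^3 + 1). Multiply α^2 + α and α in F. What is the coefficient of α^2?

Multiply in ℤ_2[α]: (α^2 + α)·(α) = α^3 + α^2.
Reduced: α^3 + α^2.

1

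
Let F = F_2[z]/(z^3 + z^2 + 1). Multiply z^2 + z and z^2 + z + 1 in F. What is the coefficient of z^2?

Multiply in F_2[z]: (z^2 + z)·(z^2 + z + 1) = z^4 + z.
Reduce using z^3 ≡ z^2 + 1 (mod z^3 + z^2 + 1).
Reduced: z^2 + 1.

1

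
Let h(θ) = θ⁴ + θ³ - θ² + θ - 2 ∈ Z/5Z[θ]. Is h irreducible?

Check for roots in Z/5Z: h(0) = 3; h(1) = 0 → root; h(2) = 0 → root; h(3) = 0 → root; h(4) = 1.
h(1) = 0, so (θ − 1) divides h(θ); h is reducible.

No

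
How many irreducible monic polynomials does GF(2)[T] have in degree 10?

x^(2^10) − x is the product of all monic irreducibles of degree dividing 10; Möbius inversion gives N = (1/10) Σ μ(10/d)·2^d.
Divisors of 10: 1, 2, 5, 10; μ(10/d) for each: 1, -1, -1, 1.
Σ = 2^1 − 2^2 − 2^5 + 2^10 = 990.
N = 990/10 = 99.

99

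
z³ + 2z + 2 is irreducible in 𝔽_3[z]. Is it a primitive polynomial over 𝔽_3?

No

Write f(z) = z³ + 2z + 2.
|GF(3^3)^×| = 3^3 − 1 = 26. Prime factorization: 26 = 2·13.
f is primitive ⇔ z has order 26 in GF(3)[z]/(f), i.e. z^(26/q) ≠ 1 for each prime q | 26.
z^(13) mod f = 1
z^(2) mod f = z².
Since z^(13) = 1, the order of z divides 13 < 26; not primitive.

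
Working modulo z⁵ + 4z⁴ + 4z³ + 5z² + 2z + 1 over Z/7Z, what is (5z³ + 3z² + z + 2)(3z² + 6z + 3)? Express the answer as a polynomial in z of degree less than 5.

Multiply in Z/7Z[z]: (5z³ + 3z² + z + 2)·(3z² + 6z + 3) = z⁵ + 4z⁴ + z³ + z + 6.
Reduce using z⁵ ≡ 3z⁴ + 3z³ + 2z² + 5z + 6 (mod z⁵ + 4z⁴ + 4z³ + 5z² + 2z + 1).
Reduced: 4z³ + 2z² + 6z + 5.

4z^3 + 2z^2 + 6z + 5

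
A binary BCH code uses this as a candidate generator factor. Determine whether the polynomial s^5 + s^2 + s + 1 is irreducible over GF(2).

Write h(s) = s^5 + s^2 + s + 1.
Check for roots in GF(2): h(0) = 1; h(1) = 0 → root.
h(1) = 0, so (s − 1) divides h(s); h is reducible.

No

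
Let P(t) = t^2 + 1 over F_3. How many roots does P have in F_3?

Evaluate at each of the 3 elements of F_3:
P(0) = 1; P(1) = 2; P(2) = 2.
No element is a root.

0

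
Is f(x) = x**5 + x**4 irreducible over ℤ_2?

Check for roots in ℤ_2: f(0) = 0 → root; f(1) = 0 → root.
f(0) = 0, so (x) divides f(x); f is reducible.

No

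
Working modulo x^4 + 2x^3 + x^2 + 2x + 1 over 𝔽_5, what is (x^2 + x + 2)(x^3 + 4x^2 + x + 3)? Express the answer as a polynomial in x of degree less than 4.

2x^2 + 3x + 3

Multiply in 𝔽_5[x]: (x^2 + x + 2)·(x^3 + 4x^2 + x + 3) = x^5 + 2x^3 + 2x^2 + 1.
Reduce using x^4 ≡ 3x^3 + 4x^2 + 3x + 4 (mod x^4 + 2x^3 + x^2 + 2x + 1).
Reduced: 2x^2 + 3x + 3.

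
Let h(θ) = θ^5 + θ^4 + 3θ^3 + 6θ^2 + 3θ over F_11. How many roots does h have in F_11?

5

Evaluate at each of the 11 elements of F_11:
h(0) = 0 → root; h(1) = 3; h(2) = 3; h(3) = 6; h(4) = 7; h(5) = 0 → root; h(6) = 10; h(7) = 4; h(8) = 0 → root; h(9) = 0 → root; h(10) = 0 → root.
Roots: {0, 5, 8, 9, 10}.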